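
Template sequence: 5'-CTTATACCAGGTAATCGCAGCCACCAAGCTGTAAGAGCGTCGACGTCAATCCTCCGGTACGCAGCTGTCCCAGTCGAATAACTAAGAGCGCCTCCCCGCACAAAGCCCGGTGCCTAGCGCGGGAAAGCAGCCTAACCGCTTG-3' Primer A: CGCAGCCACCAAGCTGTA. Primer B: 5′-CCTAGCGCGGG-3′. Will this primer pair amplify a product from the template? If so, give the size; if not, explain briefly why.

Primer A (CGCAGCCACCAAGCTGTA) matches the top strand at positions 16–33 (3' end points downstream).
Primer B (CCTAGCGCGGG) also matches the top strand directly, at positions 113–123 — its reverse complement CCCGCGCTAGG is not present.
Both primers anneal to the bottom strand with 3' ends pointing the same way, so neither can prime synthesis back toward the other.

No product — both primers anneal to the same strand and extend in the same direction.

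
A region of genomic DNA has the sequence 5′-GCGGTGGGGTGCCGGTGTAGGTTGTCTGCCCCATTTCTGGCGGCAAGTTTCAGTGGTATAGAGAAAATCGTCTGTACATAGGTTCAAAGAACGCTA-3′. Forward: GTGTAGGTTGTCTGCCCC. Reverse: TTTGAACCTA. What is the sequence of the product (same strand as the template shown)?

5'-GTGTAGGTTGTCTGCCCCATTTCTGGCGGCAAGTTTCAGTGGTATAGAGAAAATCGTCTGTACATAGGTTCAAA-3'

The forward primer matches the template at positions 15–32.
The reverse primer's reverse complement is TAGGTTCAAA, which matches the template at positions 79–88.
The product is the template from position 15 through 88 (74 bp).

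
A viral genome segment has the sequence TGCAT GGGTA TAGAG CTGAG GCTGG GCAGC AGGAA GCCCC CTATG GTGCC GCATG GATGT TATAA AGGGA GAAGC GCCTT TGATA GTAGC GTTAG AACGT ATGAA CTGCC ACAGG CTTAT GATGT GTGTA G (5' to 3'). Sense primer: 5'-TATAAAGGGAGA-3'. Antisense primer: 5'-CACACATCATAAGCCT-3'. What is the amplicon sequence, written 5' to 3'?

Scanning the template, TATAAAGGGAGA occurs at positions 61–72; this primer anneals to the bottom strand there with its 3' end pointing downstream.
The reverse primer's reverse complement is AGGCTTATGATGTGTG, which matches the template at positions 113–128.
The product is the template from position 61 through 128 (68 bp).

5'-TATAAAGGGAGAAGCGCCTTTGATAGTAGCGTTAGAACGTATGAACTGCCACAGGCTTATGATGTGTG-3'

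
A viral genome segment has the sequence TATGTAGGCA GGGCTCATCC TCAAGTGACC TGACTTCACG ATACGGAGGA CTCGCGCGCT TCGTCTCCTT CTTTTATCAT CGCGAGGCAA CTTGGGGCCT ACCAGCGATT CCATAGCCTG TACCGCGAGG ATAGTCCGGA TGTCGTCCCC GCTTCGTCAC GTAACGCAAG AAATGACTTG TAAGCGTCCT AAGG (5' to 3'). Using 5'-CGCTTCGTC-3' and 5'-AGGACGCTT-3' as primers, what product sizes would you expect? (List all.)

134 bp, 41 bp

The forward primer CGCTTCGTC matches the top strand at positions 57–65, 150–158.
The reverse primer's reverse complement is AAGCGTCCT, matching at positions 182–190.
Each forward site pairs with the reverse site to give a product ending at position 190: sizes 134, 41 bp.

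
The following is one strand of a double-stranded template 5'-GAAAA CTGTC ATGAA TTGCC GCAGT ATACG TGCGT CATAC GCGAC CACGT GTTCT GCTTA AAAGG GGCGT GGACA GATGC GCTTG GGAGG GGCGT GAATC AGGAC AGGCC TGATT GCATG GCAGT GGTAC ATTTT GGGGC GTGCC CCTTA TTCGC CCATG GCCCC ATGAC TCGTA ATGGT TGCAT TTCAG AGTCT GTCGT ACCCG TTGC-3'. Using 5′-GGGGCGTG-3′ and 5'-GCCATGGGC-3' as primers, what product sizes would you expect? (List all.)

99 bp, 74 bp, 27 bp

The forward primer GGGGCGTG matches the top strand at positions 64–71, 89–96, 136–143.
The reverse primer's reverse complement is GCCCATGGC, matching at positions 154–162.
Each forward site pairs with the reverse site to give a product ending at position 162: sizes 99, 74, 27 bp.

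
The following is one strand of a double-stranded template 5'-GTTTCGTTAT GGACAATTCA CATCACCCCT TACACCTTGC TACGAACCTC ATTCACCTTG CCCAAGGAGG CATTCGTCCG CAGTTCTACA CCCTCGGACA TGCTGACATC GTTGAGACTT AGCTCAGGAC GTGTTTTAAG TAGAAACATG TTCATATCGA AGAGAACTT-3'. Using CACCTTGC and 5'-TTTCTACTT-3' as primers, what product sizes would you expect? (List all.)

The forward primer CACCTTGC matches the top strand at positions 33–40, 54–61.
The reverse primer's reverse complement is AAGTAGAAA, matching at positions 138–146.
Each forward site pairs with the reverse site to give a product ending at position 146: sizes 114, 93 bp.

114 bp, 93 bp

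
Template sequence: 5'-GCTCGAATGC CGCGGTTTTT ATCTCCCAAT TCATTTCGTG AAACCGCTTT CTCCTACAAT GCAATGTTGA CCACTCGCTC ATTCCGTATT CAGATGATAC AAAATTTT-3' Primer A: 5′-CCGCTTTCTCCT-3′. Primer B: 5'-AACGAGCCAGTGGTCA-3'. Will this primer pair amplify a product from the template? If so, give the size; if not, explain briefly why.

No product — primer B has no binding site in the template.

Primer B (AACGAGCCAGTGGTCA) does not match the top strand, and its reverse complement TGACCACTGGCTCGTT does not match either.
With no annealing site for primer B, no amplification occurs.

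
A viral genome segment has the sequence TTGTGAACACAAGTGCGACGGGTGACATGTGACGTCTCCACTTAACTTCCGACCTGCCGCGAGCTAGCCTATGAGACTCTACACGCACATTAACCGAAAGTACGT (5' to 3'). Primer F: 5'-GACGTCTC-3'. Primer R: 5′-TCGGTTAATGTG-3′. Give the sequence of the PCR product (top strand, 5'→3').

Forward primer GACGTCTC is found on the top strand at positions 31–38.
The reverse primer's reverse complement is CACATTAACCGA, which matches the template at positions 86–97.
The product is the template from position 31 through 97 (67 bp).

5'-GACGTCTCCACTTAACTTCCGACCTGCCGCGAGCTAGCCTATGAGACTCTACACGCACATTAACCGA-3'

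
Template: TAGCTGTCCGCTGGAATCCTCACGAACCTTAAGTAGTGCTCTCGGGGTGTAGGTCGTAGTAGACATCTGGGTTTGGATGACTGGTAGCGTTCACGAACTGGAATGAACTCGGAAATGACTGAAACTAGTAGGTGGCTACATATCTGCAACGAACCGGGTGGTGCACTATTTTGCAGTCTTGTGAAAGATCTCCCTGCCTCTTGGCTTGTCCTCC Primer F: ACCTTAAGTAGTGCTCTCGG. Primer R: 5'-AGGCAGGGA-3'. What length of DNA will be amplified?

Forward primer ACCTTAAGTAGTGCTCTCGG is found on the top strand at positions 26–45.
Taking the reverse complement of AGGCAGGGA gives TCCCTGCCT, found at positions 191–199 on the template; the primer anneals here to the top strand with its 3' end pointing upstream.
The product runs from position 26 to position 199, so its length is 199 − 26 + 1 = 174 bp.

174 bp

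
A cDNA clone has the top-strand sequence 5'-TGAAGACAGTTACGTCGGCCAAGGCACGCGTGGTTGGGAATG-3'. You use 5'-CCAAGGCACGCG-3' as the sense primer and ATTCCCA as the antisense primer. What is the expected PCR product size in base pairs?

Scanning the template, CCAAGGCACGCG occurs at positions 19–30; this primer anneals to the bottom strand there with its 3' end pointing downstream.
Reverse complement of the reverse primer: TGGGAAT. This occurs on the top strand at positions 35–41.
The product runs from position 19 to position 41, so its length is 41 − 19 + 1 = 23 bp.

23 bp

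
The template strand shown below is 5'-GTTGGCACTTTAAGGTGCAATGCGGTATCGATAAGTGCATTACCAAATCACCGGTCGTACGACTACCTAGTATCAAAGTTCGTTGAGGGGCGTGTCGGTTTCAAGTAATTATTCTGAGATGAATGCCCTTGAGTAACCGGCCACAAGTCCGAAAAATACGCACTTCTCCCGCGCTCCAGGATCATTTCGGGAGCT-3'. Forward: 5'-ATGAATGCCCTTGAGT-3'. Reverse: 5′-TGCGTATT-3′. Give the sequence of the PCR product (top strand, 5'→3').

The forward primer matches the template at positions 119–134.
Taking the reverse complement of TGCGTATT gives AATACGCA, found at positions 155–162 on the template; the primer anneals here to the top strand with its 3' end pointing upstream.
The product is the template from position 119 through 162 (44 bp).

5'-ATGAATGCCCTTGAGTAACCGGCCACAAGTCCGAAAAATACGCA-3'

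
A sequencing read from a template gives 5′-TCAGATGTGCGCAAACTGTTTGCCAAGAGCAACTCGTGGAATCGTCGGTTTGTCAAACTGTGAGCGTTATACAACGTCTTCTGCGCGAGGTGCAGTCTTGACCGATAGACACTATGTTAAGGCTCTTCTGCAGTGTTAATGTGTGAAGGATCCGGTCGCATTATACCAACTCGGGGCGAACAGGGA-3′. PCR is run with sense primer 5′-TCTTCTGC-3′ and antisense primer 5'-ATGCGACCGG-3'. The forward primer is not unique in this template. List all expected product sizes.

85 bp, 38 bp

The forward primer TCTTCTGC matches the top strand at positions 77–84, 124–131.
The reverse primer's reverse complement is CCGGTCGCAT, matching at positions 152–161.
Each forward site pairs with the reverse site to give a product ending at position 161: sizes 85, 38 bp.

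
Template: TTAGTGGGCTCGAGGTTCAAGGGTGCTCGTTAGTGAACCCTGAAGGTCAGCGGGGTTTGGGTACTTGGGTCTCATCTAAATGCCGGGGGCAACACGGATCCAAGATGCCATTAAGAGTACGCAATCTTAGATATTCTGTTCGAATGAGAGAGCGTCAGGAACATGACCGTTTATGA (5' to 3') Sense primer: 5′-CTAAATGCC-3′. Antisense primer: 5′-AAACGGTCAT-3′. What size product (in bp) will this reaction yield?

The forward primer matches the template at positions 76–84.
Reverse complement of the reverse primer: ATGACCGTTT. This occurs on the top strand at positions 163–172.
Product length = (reverse-primer end) − (forward-primer start) + 1 = 172 − 76 + 1 = 97 bp.

97 bp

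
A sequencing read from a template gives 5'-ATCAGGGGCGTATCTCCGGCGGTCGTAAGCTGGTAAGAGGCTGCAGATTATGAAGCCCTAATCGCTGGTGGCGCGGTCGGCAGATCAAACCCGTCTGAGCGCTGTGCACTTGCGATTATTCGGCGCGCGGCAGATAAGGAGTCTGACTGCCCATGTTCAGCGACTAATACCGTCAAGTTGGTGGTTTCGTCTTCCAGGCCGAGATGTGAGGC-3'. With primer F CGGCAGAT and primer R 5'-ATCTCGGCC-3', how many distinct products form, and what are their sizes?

The forward primer CGGCAGAT matches the top strand at positions 78–85, 128–135.
The reverse primer's reverse complement is GGCCGAGAT, matching at positions 197–205.
Each forward site pairs with the reverse site to give a product ending at position 205: sizes 128, 78 bp.

Two products: 128 bp, 78 bp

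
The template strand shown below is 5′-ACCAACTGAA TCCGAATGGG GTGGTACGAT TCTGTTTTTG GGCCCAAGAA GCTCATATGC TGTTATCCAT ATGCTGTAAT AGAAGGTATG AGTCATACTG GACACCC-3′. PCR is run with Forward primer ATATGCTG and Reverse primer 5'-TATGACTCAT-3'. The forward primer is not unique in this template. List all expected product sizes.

43 bp, 29 bp

The forward primer ATATGCTG matches the top strand at positions 55–62, 69–76.
The reverse primer's reverse complement is ATGAGTCATA, matching at positions 88–97.
Each forward site pairs with the reverse site to give a product ending at position 97: sizes 43, 29 bp.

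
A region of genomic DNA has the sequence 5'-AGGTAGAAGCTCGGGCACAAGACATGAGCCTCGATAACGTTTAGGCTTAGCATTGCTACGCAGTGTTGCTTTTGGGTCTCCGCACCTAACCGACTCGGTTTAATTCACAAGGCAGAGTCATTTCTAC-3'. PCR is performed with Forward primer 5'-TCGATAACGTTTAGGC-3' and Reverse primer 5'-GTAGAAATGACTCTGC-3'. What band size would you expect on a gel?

Scanning the template, TCGATAACGTTTAGGC occurs at positions 31–46; this primer anneals to the bottom strand there with its 3' end pointing downstream.
Reverse complement of the reverse primer: GCAGAGTCATTTCTAC. This occurs on the top strand at positions 112–127.
Product length = (reverse-primer end) − (forward-primer start) + 1 = 127 − 31 + 1 = 97 bp.

97 bp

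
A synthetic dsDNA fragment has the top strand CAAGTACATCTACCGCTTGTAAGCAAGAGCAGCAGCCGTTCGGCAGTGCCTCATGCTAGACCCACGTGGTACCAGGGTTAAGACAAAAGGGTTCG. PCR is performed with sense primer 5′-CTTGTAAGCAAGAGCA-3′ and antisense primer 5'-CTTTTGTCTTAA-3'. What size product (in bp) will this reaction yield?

Scanning the template, CTTGTAAGCAAGAGCA occurs at positions 16–31; this primer anneals to the bottom strand there with its 3' end pointing downstream.
Taking the reverse complement of CTTTTGTCTTAA gives TTAAGACAAAAG, found at positions 78–89 on the template; the primer anneals here to the top strand with its 3' end pointing upstream.
The product runs from position 16 to position 89, so its length is 89 − 16 + 1 = 74 bp.

74 bp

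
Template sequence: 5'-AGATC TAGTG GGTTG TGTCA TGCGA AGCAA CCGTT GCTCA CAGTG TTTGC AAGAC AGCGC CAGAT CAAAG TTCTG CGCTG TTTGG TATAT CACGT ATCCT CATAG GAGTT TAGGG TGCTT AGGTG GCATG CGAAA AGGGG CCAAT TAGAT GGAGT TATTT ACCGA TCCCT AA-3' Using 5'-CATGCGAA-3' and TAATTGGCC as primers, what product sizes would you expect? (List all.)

129 bp, 21 bp

The forward primer CATGCGAA matches the top strand at positions 19–26, 127–134.
The reverse primer's reverse complement is GGCCAATTA, matching at positions 139–147.
Each forward site pairs with the reverse site to give a product ending at position 147: sizes 129, 21 bp.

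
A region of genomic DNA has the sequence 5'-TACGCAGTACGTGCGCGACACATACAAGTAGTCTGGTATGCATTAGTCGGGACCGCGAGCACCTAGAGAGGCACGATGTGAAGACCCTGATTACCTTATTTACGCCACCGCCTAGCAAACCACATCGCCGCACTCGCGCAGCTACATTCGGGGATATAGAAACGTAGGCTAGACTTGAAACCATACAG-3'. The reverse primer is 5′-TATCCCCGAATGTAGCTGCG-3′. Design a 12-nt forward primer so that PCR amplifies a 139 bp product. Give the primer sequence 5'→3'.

5'-ACACATACAAGT-3'

The reverse primer's reverse complement CGCAGCTACATTCGGGGATA matches the template at positions 137–156, so the product ends at position 156.
A 139 bp product then starts at position 156 − 139 + 1 = 18.
The forward primer is identical to the top strand there: ACACATACAAGT.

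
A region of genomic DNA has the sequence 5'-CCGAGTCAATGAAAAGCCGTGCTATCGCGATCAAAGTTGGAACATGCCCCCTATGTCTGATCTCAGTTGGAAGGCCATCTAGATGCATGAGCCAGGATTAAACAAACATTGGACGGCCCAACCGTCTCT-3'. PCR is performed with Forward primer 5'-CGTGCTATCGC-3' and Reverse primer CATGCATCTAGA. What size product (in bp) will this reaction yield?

72 bp

The forward primer matches the template at positions 18–28.
The reverse primer's reverse complement is TCTAGATGCATG, which matches the template at positions 78–89.
The product runs from position 18 to position 89, so its length is 89 − 18 + 1 = 72 bp.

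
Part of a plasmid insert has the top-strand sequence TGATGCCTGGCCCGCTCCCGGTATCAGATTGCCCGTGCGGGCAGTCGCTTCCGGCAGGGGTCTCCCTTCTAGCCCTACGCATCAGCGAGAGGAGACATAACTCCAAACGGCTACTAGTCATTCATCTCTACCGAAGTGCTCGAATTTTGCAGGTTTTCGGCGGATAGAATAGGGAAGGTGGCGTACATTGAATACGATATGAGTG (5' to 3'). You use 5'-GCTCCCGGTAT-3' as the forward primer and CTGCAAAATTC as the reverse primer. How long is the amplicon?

139 bp

Forward primer GCTCCCGGTAT is found on the top strand at positions 14–24.
Reverse complement of the reverse primer: GAATTTTGCAG. This occurs on the top strand at positions 142–152.
Product length = (reverse-primer end) − (forward-primer start) + 1 = 152 − 14 + 1 = 139 bp.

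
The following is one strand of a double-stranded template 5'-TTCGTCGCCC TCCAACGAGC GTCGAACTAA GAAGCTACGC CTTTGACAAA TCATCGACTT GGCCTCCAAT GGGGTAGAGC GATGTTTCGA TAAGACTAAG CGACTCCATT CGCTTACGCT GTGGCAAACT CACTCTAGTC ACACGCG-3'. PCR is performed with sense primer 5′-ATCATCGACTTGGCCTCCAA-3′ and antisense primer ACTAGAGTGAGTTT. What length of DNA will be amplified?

The forward primer matches the template at positions 50–69.
Reverse complement of the reverse primer: AAACTCACTCTAGT. This occurs on the top strand at positions 126–139.
Amplicon spans positions 50–139: 90 bp.

90 bp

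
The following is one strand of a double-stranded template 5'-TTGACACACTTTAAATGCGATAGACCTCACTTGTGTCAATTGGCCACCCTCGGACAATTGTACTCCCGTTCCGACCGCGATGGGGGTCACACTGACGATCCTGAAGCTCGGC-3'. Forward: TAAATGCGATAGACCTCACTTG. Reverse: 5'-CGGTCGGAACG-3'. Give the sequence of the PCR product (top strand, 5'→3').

The forward primer matches the template at positions 12–33.
The reverse primer's reverse complement is CGTTCCGACCG, which matches the template at positions 67–77.
The product is the template from position 12 through 77 (66 bp).

5'-TAAATGCGATAGACCTCACTTGTGTCAATTGGCCACCCTCGGACAATTGTACTCCCGTTCCGACCG-3'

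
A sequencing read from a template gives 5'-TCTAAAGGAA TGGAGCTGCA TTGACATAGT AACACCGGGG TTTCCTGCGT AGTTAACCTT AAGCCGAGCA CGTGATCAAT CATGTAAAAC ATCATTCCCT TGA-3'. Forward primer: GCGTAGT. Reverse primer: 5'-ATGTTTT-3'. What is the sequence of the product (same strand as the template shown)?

Scanning the template, GCGTAGT occurs at positions 47–53; this primer anneals to the bottom strand there with its 3' end pointing downstream.
The reverse primer's reverse complement is AAAACAT, which matches the template at positions 86–92.
The product is the template from position 47 through 92 (46 bp).

5'-GCGTAGTTAACCTTAAGCCGAGCACGTGATCAATCATGTAAAACAT-3'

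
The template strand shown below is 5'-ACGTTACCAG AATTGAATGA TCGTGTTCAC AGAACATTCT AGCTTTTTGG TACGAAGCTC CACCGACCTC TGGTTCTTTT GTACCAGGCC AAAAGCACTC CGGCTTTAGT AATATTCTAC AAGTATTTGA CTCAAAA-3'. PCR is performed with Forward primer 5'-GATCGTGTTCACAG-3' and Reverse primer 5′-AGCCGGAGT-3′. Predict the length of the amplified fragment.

87 bp

Forward primer GATCGTGTTCACAG is found on the top strand at positions 19–32.
Reverse complement of the reverse primer: ACTCCGGCT. This occurs on the top strand at positions 97–105.
The product runs from position 19 to position 105, so its length is 105 − 19 + 1 = 87 bp.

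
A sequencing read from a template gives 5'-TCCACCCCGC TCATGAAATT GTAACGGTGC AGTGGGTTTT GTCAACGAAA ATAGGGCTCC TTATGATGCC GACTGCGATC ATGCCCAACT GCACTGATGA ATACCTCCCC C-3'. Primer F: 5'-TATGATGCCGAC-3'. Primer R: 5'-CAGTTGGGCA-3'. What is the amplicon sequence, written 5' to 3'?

Scanning the template, TATGATGCCGAC occurs at positions 62–73; this primer anneals to the bottom strand there with its 3' end pointing downstream.
Reverse complement of the reverse primer: TGCCCAACTG. This occurs on the top strand at positions 82–91.
The product is the template from position 62 through 91 (30 bp).

5'-TATGATGCCGACTGCGATCATGCCCAACTG-3'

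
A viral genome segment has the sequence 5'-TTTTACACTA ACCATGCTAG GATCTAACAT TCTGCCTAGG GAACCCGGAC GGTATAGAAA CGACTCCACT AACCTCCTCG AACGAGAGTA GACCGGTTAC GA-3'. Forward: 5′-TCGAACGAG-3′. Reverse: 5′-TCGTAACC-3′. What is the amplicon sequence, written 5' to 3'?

5'-TCGAACGAGAGTAGACCGGTTACGA-3'

Forward primer TCGAACGAG is found on the top strand at positions 78–86.
Reverse complement of the reverse primer: GGTTACGA. This occurs on the top strand at positions 95–102.
The product is the template from position 78 through 102 (25 bp).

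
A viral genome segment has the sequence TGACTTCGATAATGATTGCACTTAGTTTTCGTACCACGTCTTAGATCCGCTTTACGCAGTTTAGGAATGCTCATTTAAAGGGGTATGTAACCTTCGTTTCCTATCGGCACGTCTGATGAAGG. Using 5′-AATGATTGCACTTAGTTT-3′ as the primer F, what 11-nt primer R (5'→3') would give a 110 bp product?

5'-TTCATCAGACG-3'

The forward primer binds at positions 11–28, so a 110 bp product ends at position 11 + 110 − 1 = 120.
The reverse primer anneals to the top strand over positions 110–120, i.e. to CGTCTGATGAA.
Its sequence written 5'→3' is the reverse complement: TTCATCAGACG.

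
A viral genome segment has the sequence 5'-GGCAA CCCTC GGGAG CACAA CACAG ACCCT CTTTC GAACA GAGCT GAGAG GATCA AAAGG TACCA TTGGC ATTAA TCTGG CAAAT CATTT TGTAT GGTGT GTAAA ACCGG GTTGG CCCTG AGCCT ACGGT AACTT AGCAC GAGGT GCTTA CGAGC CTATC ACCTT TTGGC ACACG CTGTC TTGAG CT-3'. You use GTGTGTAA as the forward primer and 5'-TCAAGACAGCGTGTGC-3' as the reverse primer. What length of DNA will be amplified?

The forward primer matches the template at positions 97–104.
The reverse primer's reverse complement is GCACACGCTGTCTTGA, which matches the template at positions 169–184.
Amplicon spans positions 97–184: 88 bp.

88 bp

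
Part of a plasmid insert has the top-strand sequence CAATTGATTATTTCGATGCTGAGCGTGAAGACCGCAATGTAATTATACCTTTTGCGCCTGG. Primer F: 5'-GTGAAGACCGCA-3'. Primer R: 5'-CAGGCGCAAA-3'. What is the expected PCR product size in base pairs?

Forward primer GTGAAGACCGCA is found on the top strand at positions 25–36.
Reverse complement of the reverse primer: TTTGCGCCTG. This occurs on the top strand at positions 51–60.
Amplicon spans positions 25–60: 36 bp.

36 bp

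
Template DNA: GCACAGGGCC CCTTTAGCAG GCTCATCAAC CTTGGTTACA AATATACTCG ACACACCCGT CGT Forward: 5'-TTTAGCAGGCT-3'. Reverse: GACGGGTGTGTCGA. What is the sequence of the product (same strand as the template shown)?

Forward primer TTTAGCAGGCT is found on the top strand at positions 13–23.
Reverse complement of the reverse primer: TCGACACACCCGTC. This occurs on the top strand at positions 48–61.
The product is the template from position 13 through 61 (49 bp).

5'-TTTAGCAGGCTCATCAACCTTGGTTACAAATATACTCGACACACCCGTC-3'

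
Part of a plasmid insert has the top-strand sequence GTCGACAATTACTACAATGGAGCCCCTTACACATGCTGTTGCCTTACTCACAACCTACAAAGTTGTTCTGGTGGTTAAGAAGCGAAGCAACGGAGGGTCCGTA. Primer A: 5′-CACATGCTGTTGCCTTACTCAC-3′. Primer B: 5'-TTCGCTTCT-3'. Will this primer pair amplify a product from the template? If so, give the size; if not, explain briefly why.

Yes — a 57 bp product.

Primer A (CACATGCTGTTGCCTTACTCAC) matches the top strand at positions 30–51; it acts as a forward primer.
Primer B's reverse complement is AGAAGCGAA, matching the top strand at positions 78–86; it acts as a reverse primer.
The 3' ends face each other across positions 30–86, giving a 57 bp product.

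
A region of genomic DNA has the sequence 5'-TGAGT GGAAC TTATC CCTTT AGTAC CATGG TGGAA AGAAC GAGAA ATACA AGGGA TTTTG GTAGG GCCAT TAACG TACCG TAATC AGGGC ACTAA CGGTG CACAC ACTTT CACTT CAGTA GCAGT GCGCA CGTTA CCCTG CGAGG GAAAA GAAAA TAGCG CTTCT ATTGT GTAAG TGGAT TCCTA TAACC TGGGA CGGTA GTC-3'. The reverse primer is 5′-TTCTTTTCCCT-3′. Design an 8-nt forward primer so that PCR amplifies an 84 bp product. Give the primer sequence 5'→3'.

The reverse primer's reverse complement AGGGAAAAGAA matches the template at positions 143–153, so the product ends at position 153.
An 84 bp product then starts at position 153 − 84 + 1 = 70.
The forward primer is identical to the top strand there: TTAACGTA.

5'-TTAACGTA-3'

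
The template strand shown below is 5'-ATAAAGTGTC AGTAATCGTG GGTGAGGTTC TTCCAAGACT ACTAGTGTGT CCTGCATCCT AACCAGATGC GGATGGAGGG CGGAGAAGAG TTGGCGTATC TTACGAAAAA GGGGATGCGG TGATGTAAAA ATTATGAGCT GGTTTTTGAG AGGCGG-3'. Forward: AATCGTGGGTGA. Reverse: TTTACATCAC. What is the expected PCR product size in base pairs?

116 bp

Forward primer AATCGTGGGTGA is found on the top strand at positions 14–25.
Reverse complement of the reverse primer: GTGATGTAAA. This occurs on the top strand at positions 120–129.
Product length = (reverse-primer end) − (forward-primer start) + 1 = 129 − 14 + 1 = 116 bp.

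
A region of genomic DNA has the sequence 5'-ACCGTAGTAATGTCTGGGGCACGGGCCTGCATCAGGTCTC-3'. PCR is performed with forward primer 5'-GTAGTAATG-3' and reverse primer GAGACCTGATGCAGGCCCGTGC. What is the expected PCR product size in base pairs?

37 bp

The forward primer matches the template at positions 4–12.
The reverse primer's reverse complement is GCACGGGCCTGCATCAGGTCTC, which matches the template at positions 19–40.
Amplicon spans positions 4–40: 37 bp.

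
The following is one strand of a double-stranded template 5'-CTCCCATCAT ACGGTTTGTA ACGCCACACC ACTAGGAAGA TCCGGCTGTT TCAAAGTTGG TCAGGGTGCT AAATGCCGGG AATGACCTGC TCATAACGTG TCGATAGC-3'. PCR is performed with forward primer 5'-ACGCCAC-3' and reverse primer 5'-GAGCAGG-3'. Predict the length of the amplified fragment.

72 bp

The forward primer matches the template at positions 21–27.
The reverse primer's reverse complement is CCTGCTC, which matches the template at positions 86–92.
The product runs from position 21 to position 92, so its length is 92 − 21 + 1 = 72 bp.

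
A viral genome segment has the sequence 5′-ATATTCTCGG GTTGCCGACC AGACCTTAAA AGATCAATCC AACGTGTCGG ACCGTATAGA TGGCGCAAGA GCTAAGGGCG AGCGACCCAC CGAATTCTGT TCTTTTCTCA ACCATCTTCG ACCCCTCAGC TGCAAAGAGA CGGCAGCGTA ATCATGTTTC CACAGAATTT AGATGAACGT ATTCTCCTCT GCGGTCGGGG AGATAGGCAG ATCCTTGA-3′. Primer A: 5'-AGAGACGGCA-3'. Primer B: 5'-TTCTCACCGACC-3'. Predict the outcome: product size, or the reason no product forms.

Primer B (TTCTCACCGACC) does not match the top strand, and its reverse complement GGTCGGTGAGAA does not match either.
With no annealing site for primer B, no amplification occurs.

No product — primer B has no binding site in the template.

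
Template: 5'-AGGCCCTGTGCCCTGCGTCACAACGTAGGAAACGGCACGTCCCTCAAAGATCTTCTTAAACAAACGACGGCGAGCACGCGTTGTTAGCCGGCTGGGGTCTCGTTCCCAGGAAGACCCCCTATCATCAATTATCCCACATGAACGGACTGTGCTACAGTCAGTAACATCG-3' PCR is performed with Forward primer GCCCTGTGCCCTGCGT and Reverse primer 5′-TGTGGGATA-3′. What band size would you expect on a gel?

The forward primer matches the template at positions 3–18.
Reverse complement of the reverse primer: TATCCCACA. This occurs on the top strand at positions 130–138.
The product runs from position 3 to position 138, so its length is 138 − 3 + 1 = 136 bp.

136 bp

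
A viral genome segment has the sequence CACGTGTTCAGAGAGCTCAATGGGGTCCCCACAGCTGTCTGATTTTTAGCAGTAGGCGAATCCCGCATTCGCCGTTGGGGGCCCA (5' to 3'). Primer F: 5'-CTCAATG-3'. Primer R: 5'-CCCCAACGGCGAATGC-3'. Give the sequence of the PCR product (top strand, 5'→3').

5'-CTCAATGGGGTCCCCACAGCTGTCTGATTTTTAGCAGTAGGCGAATCCCGCATTCGCCGTTGGGG-3'

Forward primer CTCAATG is found on the top strand at positions 16–22.
The reverse primer's reverse complement is GCATTCGCCGTTGGGG, which matches the template at positions 65–80.
The product is the template from position 16 through 80 (65 bp).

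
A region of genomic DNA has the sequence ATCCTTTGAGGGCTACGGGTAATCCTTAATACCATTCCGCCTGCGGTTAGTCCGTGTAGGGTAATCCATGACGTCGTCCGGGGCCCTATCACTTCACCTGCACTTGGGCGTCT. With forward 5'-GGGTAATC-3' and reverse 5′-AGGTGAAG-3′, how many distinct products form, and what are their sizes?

The forward primer GGGTAATC matches the top strand at positions 17–24, 59–66.
The reverse primer's reverse complement is CTTCACCT, matching at positions 92–99.
Each forward site pairs with the reverse site to give a product ending at position 99: sizes 83, 41 bp.

Two products: 83 bp, 41 bp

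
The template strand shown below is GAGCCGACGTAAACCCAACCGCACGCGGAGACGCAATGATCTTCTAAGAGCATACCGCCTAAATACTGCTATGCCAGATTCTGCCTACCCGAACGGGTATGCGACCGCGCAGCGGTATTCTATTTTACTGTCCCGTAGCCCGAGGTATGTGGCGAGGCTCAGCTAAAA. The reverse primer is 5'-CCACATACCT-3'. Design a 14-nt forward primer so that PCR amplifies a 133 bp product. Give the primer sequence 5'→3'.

5'-CGCACGCGGAGACG-3'

The reverse primer's reverse complement AGGTATGTGG matches the template at positions 143–152, so the product ends at position 152.
A 133 bp product then starts at position 152 − 133 + 1 = 20.
The forward primer is identical to the top strand there: CGCACGCGGAGACG.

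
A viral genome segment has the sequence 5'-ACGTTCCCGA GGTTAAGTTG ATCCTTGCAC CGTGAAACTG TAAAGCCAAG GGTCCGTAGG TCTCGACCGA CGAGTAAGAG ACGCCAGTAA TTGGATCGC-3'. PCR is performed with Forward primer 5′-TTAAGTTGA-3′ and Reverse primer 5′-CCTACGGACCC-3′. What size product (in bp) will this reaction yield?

48 bp

The forward primer matches the template at positions 13–21.
Taking the reverse complement of CCTACGGACCC gives GGGTCCGTAGG, found at positions 50–60 on the template; the primer anneals here to the top strand with its 3' end pointing upstream.
Amplicon spans positions 13–60: 48 bp.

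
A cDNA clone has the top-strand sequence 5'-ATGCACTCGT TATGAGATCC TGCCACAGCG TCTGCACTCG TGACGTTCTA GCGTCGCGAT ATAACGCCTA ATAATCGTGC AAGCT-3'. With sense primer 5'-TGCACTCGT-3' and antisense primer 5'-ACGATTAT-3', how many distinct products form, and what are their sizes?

Two products: 77 bp, 46 bp

The forward primer TGCACTCGT matches the top strand at positions 2–10, 33–41.
The reverse primer's reverse complement is ATAATCGT, matching at positions 71–78.
Each forward site pairs with the reverse site to give a product ending at position 78: sizes 77, 46 bp.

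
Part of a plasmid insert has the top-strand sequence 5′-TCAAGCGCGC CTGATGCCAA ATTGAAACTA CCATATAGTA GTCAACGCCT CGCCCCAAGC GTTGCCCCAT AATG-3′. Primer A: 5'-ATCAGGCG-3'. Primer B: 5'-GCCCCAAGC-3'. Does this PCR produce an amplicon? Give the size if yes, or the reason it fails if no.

No product — the primers' 3' ends point away from each other.

Primer A (ATCAGGCG) has reverse complement CGCCTGAT, which matches the top strand at positions 8–15; primer A anneals to the top strand there with its 3' end pointing upstream toward position 8.
Primer B (GCCCCAAGC) matches the top strand directly at positions 52–60; it anneals to the bottom strand with its 3' end pointing downstream toward position 60.
The 3' ends diverge (primer A extends toward position 1, primer B toward position 74), so the primers never converge on a shared product.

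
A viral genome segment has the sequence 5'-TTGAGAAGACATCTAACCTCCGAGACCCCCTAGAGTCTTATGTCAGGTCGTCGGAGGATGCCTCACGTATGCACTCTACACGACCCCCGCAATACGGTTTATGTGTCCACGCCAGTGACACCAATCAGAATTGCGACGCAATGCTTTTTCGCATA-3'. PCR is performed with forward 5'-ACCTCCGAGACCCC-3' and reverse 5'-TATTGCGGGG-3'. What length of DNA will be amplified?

Forward primer ACCTCCGAGACCCC is found on the top strand at positions 16–29.
The reverse primer's reverse complement is CCCCGCAATA, which matches the template at positions 85–94.
Product length = (reverse-primer end) − (forward-primer start) + 1 = 94 − 16 + 1 = 79 bp.

79 bp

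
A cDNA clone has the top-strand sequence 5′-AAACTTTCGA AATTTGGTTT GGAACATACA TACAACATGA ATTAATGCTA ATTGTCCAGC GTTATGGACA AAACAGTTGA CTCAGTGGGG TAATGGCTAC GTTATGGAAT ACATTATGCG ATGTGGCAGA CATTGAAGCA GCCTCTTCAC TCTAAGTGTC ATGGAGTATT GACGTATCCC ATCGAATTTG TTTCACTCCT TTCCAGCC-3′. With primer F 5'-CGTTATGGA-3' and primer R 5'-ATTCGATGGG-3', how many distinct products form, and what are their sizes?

The forward primer CGTTATGGA matches the top strand at positions 60–68, 100–108.
The reverse primer's reverse complement is CCCATCGAAT, matching at positions 178–187.
Each forward site pairs with the reverse site to give a product ending at position 187: sizes 128, 88 bp.

Two products: 128 bp, 88 bp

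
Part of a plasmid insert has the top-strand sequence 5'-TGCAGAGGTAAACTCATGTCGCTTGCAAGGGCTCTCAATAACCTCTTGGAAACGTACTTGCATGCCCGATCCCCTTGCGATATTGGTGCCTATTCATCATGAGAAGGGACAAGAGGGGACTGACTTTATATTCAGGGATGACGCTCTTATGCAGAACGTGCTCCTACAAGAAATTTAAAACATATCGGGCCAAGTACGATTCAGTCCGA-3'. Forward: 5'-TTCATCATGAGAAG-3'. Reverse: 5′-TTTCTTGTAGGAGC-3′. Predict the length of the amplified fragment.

Forward primer TTCATCATGAGAAG is found on the top strand at positions 93–106.
Taking the reverse complement of TTTCTTGTAGGAGC gives GCTCCTACAAGAAA, found at positions 160–173 on the template; the primer anneals here to the top strand with its 3' end pointing upstream.
Amplicon spans positions 93–173: 81 bp.

81 bp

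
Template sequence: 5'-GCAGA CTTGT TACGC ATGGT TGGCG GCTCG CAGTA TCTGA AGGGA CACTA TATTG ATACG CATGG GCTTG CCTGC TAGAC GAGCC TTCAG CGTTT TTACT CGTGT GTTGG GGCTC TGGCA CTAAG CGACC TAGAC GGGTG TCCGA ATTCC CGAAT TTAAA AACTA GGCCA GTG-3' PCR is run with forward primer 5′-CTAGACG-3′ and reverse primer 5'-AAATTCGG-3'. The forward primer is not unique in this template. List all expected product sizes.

The forward primer CTAGACG matches the top strand at positions 75–81, 130–136.
The reverse primer's reverse complement is CCGAATTT, matching at positions 150–157.
Each forward site pairs with the reverse site to give a product ending at position 157: sizes 83, 28 bp.

83 bp, 28 bp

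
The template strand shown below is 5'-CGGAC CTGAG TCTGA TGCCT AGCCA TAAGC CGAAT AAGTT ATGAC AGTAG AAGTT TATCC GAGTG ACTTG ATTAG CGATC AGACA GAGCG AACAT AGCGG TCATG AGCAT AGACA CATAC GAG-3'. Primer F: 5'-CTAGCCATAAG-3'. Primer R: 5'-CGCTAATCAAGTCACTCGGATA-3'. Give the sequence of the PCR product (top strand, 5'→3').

Scanning the template, CTAGCCATAAG occurs at positions 19–29; this primer anneals to the bottom strand there with its 3' end pointing downstream.
Reverse complement of the reverse primer: TATCCGAGTGACTTGATTAGCG. This occurs on the top strand at positions 56–77.
The product is the template from position 19 through 77 (59 bp).

5'-CTAGCCATAAGCCGAATAAGTTATGACAGTAGAAGTTTATCCGAGTGACTTGATTAGCG-3'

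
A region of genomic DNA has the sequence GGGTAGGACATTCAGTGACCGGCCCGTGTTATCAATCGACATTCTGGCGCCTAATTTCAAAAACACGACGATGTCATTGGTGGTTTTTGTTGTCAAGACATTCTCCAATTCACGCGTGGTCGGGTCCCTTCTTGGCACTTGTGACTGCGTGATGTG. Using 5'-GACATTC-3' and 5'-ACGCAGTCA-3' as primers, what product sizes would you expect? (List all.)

The forward primer GACATTC matches the top strand at positions 7–13, 38–44, 97–103.
The reverse primer's reverse complement is TGACTGCGT, matching at positions 142–150.
Each forward site pairs with the reverse site to give a product ending at position 150: sizes 144, 113, 54 bp.

144 bp, 113 bp, 54 bp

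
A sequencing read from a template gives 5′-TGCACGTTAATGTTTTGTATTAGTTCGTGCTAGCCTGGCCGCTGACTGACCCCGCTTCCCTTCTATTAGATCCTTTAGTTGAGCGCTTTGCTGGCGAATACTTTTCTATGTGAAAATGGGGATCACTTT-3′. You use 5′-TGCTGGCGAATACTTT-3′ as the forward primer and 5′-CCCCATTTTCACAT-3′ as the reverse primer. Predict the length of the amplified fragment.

33 bp

Forward primer TGCTGGCGAATACTTT is found on the top strand at positions 89–104.
Reverse complement of the reverse primer: ATGTGAAAATGGGG. This occurs on the top strand at positions 108–121.
The product runs from position 89 to position 121, so its length is 121 − 89 + 1 = 33 bp.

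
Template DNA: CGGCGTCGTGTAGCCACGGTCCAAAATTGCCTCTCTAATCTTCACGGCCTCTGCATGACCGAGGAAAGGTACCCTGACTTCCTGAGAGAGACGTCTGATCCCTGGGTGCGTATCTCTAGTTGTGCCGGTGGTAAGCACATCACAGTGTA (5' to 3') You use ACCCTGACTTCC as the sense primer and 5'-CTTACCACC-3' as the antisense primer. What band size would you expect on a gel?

65 bp

Scanning the template, ACCCTGACTTCC occurs at positions 71–82; this primer anneals to the bottom strand there with its 3' end pointing downstream.
Reverse complement of the reverse primer: GGTGGTAAG. This occurs on the top strand at positions 127–135.
Amplicon spans positions 71–135: 65 bp.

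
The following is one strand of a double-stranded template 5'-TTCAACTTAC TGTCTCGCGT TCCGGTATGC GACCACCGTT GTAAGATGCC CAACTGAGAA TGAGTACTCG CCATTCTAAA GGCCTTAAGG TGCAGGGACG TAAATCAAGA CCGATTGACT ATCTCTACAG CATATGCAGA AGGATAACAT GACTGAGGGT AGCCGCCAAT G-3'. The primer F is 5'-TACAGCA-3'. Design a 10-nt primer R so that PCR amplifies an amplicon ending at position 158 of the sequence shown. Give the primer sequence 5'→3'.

The forward primer binds at positions 126–132; the product's 3' end on the top strand is position 158.
The reverse primer anneals to the top strand over positions 149–158, i.e. to ATGACTGAGG.
Its sequence written 5'→3' is the reverse complement: CCTCAGTCAT.

5'-CCTCAGTCAT-3'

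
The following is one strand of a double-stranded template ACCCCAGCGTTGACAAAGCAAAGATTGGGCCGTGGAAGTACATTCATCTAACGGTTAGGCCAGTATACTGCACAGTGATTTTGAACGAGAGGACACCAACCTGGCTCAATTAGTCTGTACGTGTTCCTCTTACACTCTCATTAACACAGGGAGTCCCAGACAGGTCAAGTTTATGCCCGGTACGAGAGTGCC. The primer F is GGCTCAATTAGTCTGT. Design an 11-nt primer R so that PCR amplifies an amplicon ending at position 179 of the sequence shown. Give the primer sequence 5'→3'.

The forward primer binds at positions 103–118; the product's 3' end on the top strand is position 179.
The reverse primer anneals to the top strand over positions 169–179, i.e. to GTTTATGCCCG.
Its sequence written 5'→3' is the reverse complement: CGGGCATAAAC.

5'-CGGGCATAAAC-3'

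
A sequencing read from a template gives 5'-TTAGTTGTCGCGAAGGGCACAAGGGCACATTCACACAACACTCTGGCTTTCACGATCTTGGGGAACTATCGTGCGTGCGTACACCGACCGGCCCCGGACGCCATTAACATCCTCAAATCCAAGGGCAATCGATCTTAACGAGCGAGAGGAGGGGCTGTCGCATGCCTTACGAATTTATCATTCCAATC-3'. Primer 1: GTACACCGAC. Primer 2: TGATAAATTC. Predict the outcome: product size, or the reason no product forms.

Primer 1 (GTACACCGAC) matches the top strand at positions 79–88; it acts as a forward primer.
Primer 2's reverse complement is GAATTTATCA, matching the top strand at positions 171–180; it acts as a reverse primer.
The 3' ends face each other across positions 79–180, giving a 102 bp product.

Yes — a 102 bp product.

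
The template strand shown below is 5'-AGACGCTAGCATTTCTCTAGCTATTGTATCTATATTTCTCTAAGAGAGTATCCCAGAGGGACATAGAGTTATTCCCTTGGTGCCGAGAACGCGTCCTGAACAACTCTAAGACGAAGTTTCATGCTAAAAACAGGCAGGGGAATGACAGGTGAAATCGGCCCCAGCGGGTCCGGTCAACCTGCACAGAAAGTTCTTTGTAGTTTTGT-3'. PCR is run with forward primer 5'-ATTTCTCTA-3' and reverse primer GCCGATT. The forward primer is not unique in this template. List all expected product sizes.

149 bp, 126 bp

The forward primer ATTTCTCTA matches the top strand at positions 11–19, 34–42.
The reverse primer's reverse complement is AATCGGC, matching at positions 153–159.
Each forward site pairs with the reverse site to give a product ending at position 159: sizes 149, 126 bp.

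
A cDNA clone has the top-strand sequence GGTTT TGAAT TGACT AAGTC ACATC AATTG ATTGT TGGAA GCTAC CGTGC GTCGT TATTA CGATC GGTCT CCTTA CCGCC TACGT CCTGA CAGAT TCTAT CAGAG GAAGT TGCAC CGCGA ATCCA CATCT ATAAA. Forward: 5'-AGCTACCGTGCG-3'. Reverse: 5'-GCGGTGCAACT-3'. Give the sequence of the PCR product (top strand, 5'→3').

5'-AGCTACCGTGCGTCGTTATTACGATCGGTCTCCTTACCGCCTACGTCCTGACAGATTCTATCAGAGGAAGTTGCACCGC-3'

The forward primer matches the template at positions 40–51.
Reverse complement of the reverse primer: AGTTGCACCGC. This occurs on the top strand at positions 108–118.
The product is the template from position 40 through 118 (79 bp).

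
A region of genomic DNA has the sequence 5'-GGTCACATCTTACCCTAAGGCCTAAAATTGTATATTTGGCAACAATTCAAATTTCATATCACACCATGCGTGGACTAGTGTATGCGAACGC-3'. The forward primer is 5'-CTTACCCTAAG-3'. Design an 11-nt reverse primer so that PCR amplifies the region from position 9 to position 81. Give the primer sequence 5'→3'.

5'-ACACTAGTCCA-3'

The product's 3' end on the top strand is position 81.
The reverse primer anneals to the top strand over positions 71–81, i.e. to TGGACTAGTGT.
Its sequence written 5'→3' is the reverse complement: ACACTAGTCCA.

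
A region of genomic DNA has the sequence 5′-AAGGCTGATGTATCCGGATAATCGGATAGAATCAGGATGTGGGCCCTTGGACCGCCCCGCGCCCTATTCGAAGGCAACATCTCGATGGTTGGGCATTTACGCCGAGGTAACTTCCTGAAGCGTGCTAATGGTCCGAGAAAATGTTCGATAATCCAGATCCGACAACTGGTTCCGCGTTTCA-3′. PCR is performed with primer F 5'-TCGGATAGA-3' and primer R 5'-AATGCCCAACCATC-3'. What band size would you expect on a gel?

76 bp

Scanning the template, TCGGATAGA occurs at positions 22–30; this primer anneals to the bottom strand there with its 3' end pointing downstream.
Taking the reverse complement of AATGCCCAACCATC gives GATGGTTGGGCATT, found at positions 84–97 on the template; the primer anneals here to the top strand with its 3' end pointing upstream.
The product runs from position 22 to position 97, so its length is 97 − 22 + 1 = 76 bp.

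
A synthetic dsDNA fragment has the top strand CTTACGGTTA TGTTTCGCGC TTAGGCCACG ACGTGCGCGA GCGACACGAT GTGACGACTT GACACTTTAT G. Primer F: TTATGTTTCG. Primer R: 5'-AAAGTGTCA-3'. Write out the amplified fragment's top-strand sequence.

Scanning the template, TTATGTTTCG occurs at positions 8–17; this primer anneals to the bottom strand there with its 3' end pointing downstream.
Reverse complement of the reverse primer: TGACACTTT. This occurs on the top strand at positions 60–68.
The product is the template from position 8 through 68 (61 bp).

5'-TTATGTTTCGCGCTTAGGCCACGACGTGCGCGAGCGACACGATGTGACGACTTGACACTTT-3'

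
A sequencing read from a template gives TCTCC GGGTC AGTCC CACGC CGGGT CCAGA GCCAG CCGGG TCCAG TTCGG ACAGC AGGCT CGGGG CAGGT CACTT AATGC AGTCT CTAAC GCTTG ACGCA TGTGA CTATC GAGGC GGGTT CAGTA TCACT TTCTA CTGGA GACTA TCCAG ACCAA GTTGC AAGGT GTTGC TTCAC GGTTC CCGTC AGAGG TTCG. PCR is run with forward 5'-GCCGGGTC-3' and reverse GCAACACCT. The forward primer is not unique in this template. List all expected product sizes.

152 bp, 136 bp

The forward primer GCCGGGTC matches the top strand at positions 19–26, 35–42.
The reverse primer's reverse complement is AGGTGTTGC, matching at positions 162–170.
Each forward site pairs with the reverse site to give a product ending at position 170: sizes 152, 136 bp.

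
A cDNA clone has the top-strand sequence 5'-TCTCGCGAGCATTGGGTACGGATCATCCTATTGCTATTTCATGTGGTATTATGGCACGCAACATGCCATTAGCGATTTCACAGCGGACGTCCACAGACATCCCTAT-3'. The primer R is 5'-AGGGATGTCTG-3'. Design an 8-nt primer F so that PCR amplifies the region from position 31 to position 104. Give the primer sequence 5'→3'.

The reverse primer's reverse complement CAGACATCCCT matches the template at positions 94–104; the product starts at position 31.
The forward primer is identical to the top strand over positions 31–38: TTGCTATT.

5'-TTGCTATT-3'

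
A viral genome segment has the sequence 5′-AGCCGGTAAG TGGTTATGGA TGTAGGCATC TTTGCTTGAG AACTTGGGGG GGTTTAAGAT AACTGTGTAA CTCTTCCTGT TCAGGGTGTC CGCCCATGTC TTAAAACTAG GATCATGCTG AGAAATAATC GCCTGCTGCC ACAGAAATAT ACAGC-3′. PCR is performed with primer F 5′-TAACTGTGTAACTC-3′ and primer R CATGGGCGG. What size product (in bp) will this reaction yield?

Forward primer TAACTGTGTAACTC is found on the top strand at positions 60–73.
The reverse primer's reverse complement is CCGCCCATG, which matches the template at positions 90–98.
Amplicon spans positions 60–98: 39 bp.

39 bp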